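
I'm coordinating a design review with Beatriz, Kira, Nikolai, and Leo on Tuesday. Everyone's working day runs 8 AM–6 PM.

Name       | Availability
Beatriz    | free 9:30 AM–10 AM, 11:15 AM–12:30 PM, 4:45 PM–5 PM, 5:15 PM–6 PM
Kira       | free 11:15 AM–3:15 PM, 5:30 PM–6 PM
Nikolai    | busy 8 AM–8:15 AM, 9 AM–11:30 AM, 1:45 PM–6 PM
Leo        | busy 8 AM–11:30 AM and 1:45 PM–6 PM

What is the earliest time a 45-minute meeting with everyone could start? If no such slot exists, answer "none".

Beatriz free: 09:30-10:00, 11:15-12:30, 16:45-17:00, 17:15-18:00.
Kira free: 11:15-15:15, 17:30-18:00.
Nikolai free: 08:15-09:00, 11:30-13:45 (invert busy blocks within the working day).
Leo free: 11:30-13:45 (invert busy blocks within the working day).
Beatriz ∩ Kira: 11:15-12:30, 17:30-18:00.
Beatriz ∩ Kira ∩ Nikolai: 11:30-12:30.
Beatriz ∩ Kira ∩ Nikolai ∩ Leo: 11:30-12:30.
The first common window of at least 45 minutes is 11:30-12:30, so the earliest start is 11:30.

11:30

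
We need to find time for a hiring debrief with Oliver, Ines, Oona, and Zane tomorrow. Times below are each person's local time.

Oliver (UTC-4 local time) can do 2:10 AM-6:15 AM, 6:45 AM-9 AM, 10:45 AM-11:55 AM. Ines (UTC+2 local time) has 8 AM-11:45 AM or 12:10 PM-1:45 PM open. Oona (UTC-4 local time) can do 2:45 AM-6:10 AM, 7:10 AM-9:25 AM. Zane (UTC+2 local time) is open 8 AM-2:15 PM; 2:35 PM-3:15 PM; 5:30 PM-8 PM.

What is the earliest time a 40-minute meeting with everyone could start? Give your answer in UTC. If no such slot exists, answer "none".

06:45

Oliver in UTC: 06:10-10:15, 10:45-13:00, 14:45-15:55 (add 4h to convert from UTC-4).
Ines in UTC: 06:00-09:45, 10:10-11:45 (subtract 2h to convert from UTC+2).
Oona in UTC: 06:45-10:10, 11:10-13:25 (add 4h to convert from UTC-4).
Zane in UTC: 06:00-12:15, 12:35-13:15, 15:30-18:00 (subtract 2h to convert from UTC+2).
Oliver ∩ Ines: 06:10-09:45, 10:10-10:15, 10:45-11:45.
Oliver ∩ Ines ∩ Oona: 06:45-09:45, 11:10-11:45.
Oliver ∩ Ines ∩ Oona ∩ Zane: 06:45-09:45, 11:10-11:45.
So the common availability across everyone is 06:45-09:45, 11:10-11:45.
The first common window of at least 40 minutes is 06:45-09:45, so the earliest start is 06:45.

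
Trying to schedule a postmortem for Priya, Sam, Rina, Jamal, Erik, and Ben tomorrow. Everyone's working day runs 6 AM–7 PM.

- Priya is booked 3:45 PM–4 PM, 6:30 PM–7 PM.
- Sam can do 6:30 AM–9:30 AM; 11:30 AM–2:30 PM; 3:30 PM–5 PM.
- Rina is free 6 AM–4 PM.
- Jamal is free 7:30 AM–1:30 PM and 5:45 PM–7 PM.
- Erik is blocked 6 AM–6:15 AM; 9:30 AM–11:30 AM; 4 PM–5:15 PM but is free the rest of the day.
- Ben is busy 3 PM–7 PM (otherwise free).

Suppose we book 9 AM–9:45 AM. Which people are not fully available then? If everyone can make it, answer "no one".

Priya free: 06:00-15:45, 16:00-18:30 (invert busy blocks within the working day).
Sam free: 06:30-09:30, 11:30-14:30, 15:30-17:00.
Rina free: 06:00-16:00.
Jamal free: 07:30-13:30, 17:45-19:00.
Erik free: 06:15-09:30, 11:30-16:00, 17:15-19:00 (invert busy blocks within the working day).
Ben free: 06:00-15:00 (invert busy blocks within the working day).
Priya: free for 09:00-09:45. Sam: not fully free for 09:00-09:45. Rina: free for 09:00-09:45. Jamal: free for 09:00-09:45. Erik: not fully free for 09:00-09:45. Ben: free for 09:00-09:45.

Erik, Sam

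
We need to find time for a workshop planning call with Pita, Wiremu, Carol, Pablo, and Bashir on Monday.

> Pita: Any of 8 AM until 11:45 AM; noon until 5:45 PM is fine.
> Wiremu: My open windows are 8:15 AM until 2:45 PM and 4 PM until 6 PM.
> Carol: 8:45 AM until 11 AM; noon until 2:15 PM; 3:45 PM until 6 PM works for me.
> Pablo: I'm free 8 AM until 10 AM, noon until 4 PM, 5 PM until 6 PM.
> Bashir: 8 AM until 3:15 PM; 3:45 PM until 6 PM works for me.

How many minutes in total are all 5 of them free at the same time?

255

Pita ∩ Wiremu: 08:15-11:45, 12:00-14:45, 16:00-17:45.
Pita ∩ Wiremu ∩ Carol: 08:45-11:00, 12:00-14:15, 16:00-17:45.
Pita ∩ Wiremu ∩ Carol ∩ Pablo: 08:45-10:00, 12:00-14:15, 17:00-17:45.
Pita ∩ Wiremu ∩ Carol ∩ Pablo ∩ Bashir: 08:45-10:00, 12:00-14:15, 17:00-17:45.
So the common availability across everyone is 08:45-10:00, 12:00-14:15, 17:00-17:45.
Summing the common windows: 75 + 135 + 45 = 255 minutes.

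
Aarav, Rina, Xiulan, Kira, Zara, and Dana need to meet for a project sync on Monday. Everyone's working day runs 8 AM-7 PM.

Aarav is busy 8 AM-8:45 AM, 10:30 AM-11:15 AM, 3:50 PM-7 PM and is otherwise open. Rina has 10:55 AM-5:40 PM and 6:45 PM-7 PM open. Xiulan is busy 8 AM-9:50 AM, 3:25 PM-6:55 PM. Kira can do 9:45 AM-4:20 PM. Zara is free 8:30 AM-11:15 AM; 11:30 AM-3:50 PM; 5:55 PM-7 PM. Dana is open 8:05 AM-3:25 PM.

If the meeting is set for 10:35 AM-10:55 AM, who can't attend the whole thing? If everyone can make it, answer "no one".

Aarav, Rina

Aarav free: 08:45-10:30, 11:15-15:50 (invert busy blocks within the working day).
Rina free: 10:55-17:40, 18:45-19:00.
Xiulan free: 09:50-15:25, 18:55-19:00 (invert busy blocks within the working day).
Kira free: 09:45-16:20.
Zara free: 08:30-11:15, 11:30-15:50, 17:55-19:00.
Dana free: 08:05-15:25.
Aarav: not fully free for 10:35-10:55. Rina: not fully free for 10:35-10:55. Xiulan: free for 10:35-10:55. Kira: free for 10:35-10:55. Zara: free for 10:35-10:55. Dana: free for 10:35-10:55.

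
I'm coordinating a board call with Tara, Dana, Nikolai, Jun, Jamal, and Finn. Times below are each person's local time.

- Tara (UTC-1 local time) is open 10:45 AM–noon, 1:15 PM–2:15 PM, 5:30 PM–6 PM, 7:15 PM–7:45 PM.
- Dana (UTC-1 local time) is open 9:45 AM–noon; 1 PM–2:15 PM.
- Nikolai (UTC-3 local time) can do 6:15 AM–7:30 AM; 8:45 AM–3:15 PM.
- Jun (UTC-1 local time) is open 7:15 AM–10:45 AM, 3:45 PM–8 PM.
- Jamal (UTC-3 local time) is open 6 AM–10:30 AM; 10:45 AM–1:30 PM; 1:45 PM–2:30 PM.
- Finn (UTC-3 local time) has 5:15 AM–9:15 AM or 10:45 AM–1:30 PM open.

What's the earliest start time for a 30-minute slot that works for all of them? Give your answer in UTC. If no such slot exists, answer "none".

Tara in UTC: 11:45-13:00, 14:15-15:15, 18:30-19:00, 20:15-20:45 (add 1h to convert from UTC-1).
Dana in UTC: 10:45-13:00, 14:00-15:15 (add 1h to convert from UTC-1).
Nikolai in UTC: 09:15-10:30, 11:45-18:15 (add 3h to convert from UTC-3).
Jun in UTC: 08:15-11:45, 16:45-21:00 (add 1h to convert from UTC-1).
Jamal in UTC: 09:00-13:30, 13:45-16:30, 16:45-17:30 (add 3h to convert from UTC-3).
Finn in UTC: 08:15-12:15, 13:45-16:30 (add 3h to convert from UTC-3).
Tara ∩ Dana: 11:45-13:00, 14:15-15:15.
Tara ∩ Dana ∩ Nikolai: 11:45-13:00, 14:15-15:15.
Tara ∩ Dana ∩ Nikolai ∩ Jun: ∅.
Tara ∩ Dana ∩ Nikolai ∩ Jun ∩ Jamal: ∅.
Tara ∩ Dana ∩ Nikolai ∩ Jun ∩ Jamal ∩ Finn: ∅.
There is no time when everyone is free.
No common window is at least 30 minutes long.

none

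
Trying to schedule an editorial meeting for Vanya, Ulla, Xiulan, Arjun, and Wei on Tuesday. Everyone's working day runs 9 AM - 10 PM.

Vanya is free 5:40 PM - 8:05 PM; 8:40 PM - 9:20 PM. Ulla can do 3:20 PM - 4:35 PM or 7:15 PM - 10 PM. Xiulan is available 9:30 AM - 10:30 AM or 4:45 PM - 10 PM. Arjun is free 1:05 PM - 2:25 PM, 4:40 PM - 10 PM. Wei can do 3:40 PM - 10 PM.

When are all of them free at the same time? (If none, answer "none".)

19:15-20:05, 20:40-21:20

Vanya ∩ Ulla: 19:15-20:05, 20:40-21:20.
Vanya ∩ Ulla ∩ Xiulan: 19:15-20:05, 20:40-21:20.
Vanya ∩ Ulla ∩ Xiulan ∩ Arjun: 19:15-20:05, 20:40-21:20.
Vanya ∩ Ulla ∩ Xiulan ∩ Arjun ∩ Wei: 19:15-20:05, 20:40-21:20.
So the common availability across everyone is 19:15-20:05, 20:40-21:20.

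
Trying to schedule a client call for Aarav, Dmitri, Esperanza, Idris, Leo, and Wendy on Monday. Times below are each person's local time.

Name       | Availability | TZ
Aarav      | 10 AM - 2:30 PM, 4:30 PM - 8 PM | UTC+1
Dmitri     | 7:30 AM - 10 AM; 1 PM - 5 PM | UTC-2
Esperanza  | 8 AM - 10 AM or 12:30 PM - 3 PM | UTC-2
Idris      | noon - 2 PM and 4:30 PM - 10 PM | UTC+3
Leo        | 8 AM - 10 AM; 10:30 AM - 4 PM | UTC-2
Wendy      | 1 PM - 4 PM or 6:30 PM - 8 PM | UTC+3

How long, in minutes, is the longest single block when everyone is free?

90

Aarav in UTC: 09:00-13:30, 15:30-19:00 (subtract 1h to convert from UTC+1).
Dmitri in UTC: 09:30-12:00, 15:00-19:00 (add 2h to convert from UTC-2).
Esperanza in UTC: 10:00-12:00, 14:30-17:00 (add 2h to convert from UTC-2).
Idris in UTC: 09:00-11:00, 13:30-19:00 (subtract 3h to convert from UTC+3).
Leo in UTC: 10:00-12:00, 12:30-18:00 (add 2h to convert from UTC-2).
Wendy in UTC: 10:00-13:00, 15:30-17:00 (subtract 3h to convert from UTC+3).
Aarav ∩ Dmitri: 09:30-12:00, 15:30-19:00.
Aarav ∩ Dmitri ∩ Esperanza: 10:00-12:00, 15:30-17:00.
Aarav ∩ Dmitri ∩ Esperanza ∩ Idris: 10:00-11:00, 15:30-17:00.
Aarav ∩ Dmitri ∩ Esperanza ∩ Idris ∩ Leo: 10:00-11:00, 15:30-17:00.
Aarav ∩ Dmitri ∩ Esperanza ∩ Idris ∩ Leo ∩ Wendy: 10:00-11:00, 15:30-17:00.
Those are the intersection windows.
The longest is 15:30-17:00 at 90 minutes.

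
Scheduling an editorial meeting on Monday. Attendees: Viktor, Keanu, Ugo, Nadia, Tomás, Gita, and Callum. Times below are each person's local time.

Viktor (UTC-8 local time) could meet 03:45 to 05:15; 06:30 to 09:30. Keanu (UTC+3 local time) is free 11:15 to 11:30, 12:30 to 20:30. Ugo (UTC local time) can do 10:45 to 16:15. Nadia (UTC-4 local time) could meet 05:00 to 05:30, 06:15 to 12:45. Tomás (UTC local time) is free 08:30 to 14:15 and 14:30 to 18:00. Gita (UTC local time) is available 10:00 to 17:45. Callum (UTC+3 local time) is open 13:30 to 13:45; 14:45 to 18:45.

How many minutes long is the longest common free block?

Viktor in UTC: 11:45-13:15, 14:30-17:30 (add 8h to convert from UTC-8).
Keanu in UTC: 08:15-08:30, 09:30-17:30 (subtract 3h to convert from UTC+3).
Ugo in UTC: 10:45-16:15.
Nadia in UTC: 09:00-09:30, 10:15-16:45 (add 4h to convert from UTC-4).
Tomás in UTC: 08:30-14:15, 14:30-18:00.
Gita in UTC: 10:00-17:45.
Callum in UTC: 10:30-10:45, 11:45-15:45 (subtract 3h to convert from UTC+3).
Viktor ∩ Keanu: 11:45-13:15, 14:30-17:30.
Viktor ∩ Keanu ∩ Ugo: 11:45-13:15, 14:30-16:15.
Viktor ∩ Keanu ∩ Ugo ∩ Nadia: 11:45-13:15, 14:30-16:15.
Viktor ∩ Keanu ∩ Ugo ∩ Nadia ∩ Tomás: 11:45-13:15, 14:30-16:15.
Viktor ∩ Keanu ∩ Ugo ∩ Nadia ∩ Tomás ∩ Gita: 11:45-13:15, 14:30-16:15.
Viktor ∩ Keanu ∩ Ugo ∩ Nadia ∩ Tomás ∩ Gita ∩ Callum: 11:45-13:15, 14:30-15:45.
So the common availability across everyone is 11:45-13:15, 14:30-15:45.
The longest is 11:45-13:15 at 90 minutes.

90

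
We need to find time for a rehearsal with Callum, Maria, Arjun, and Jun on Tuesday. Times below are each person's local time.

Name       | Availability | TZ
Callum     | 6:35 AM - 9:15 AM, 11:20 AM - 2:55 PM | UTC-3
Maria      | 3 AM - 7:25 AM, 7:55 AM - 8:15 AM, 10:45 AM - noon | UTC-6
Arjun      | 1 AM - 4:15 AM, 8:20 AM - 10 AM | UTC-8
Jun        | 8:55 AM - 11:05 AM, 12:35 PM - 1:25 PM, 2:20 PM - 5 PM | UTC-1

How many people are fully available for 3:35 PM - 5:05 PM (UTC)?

2

Callum in UTC: 09:35-12:15, 14:20-17:55 (add 3h to convert from UTC-3).
Maria in UTC: 09:00-13:25, 13:55-14:15, 16:45-18:00 (add 6h to convert from UTC-6).
Arjun in UTC: 09:00-12:15, 16:20-18:00 (add 8h to convert from UTC-8).
Jun in UTC: 09:55-12:05, 13:35-14:25, 15:20-18:00 (add 1h to convert from UTC-1).
Callum and Jun can make the full 15:35-17:05 slot — that's 2.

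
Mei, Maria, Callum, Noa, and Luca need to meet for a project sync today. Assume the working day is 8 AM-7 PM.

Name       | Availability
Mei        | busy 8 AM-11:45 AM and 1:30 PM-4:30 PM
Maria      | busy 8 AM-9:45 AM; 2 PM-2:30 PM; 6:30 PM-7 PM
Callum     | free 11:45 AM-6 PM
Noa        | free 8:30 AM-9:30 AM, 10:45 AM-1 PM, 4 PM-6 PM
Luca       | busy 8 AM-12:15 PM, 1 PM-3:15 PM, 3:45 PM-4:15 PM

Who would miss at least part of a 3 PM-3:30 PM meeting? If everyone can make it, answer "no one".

Mei free: 11:45-13:30, 16:30-19:00 (invert busy blocks within the working day).
Maria free: 09:45-14:00, 14:30-18:30 (invert busy blocks within the working day).
Callum free: 11:45-18:00.
Noa free: 08:30-09:30, 10:45-13:00, 16:00-18:00.
Luca free: 12:15-13:00, 15:15-15:45, 16:15-19:00 (invert busy blocks within the working day).
Mei: not fully free for 15:00-15:30. Maria: free for 15:00-15:30. Callum: free for 15:00-15:30. Noa: not fully free for 15:00-15:30. Luca: not fully free for 15:00-15:30.

Luca, Mei, Noa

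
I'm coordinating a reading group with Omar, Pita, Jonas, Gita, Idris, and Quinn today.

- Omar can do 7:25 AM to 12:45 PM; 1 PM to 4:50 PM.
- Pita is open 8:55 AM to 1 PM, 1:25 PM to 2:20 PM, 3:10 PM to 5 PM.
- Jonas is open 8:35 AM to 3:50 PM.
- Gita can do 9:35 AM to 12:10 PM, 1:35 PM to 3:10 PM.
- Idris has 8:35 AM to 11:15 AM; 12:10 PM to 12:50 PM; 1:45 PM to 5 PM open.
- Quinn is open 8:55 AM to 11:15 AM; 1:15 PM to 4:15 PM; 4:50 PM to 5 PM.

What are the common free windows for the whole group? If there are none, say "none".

09:35-11:15, 13:45-14:20

Omar ∩ Pita: 08:55-12:45, 13:25-14:20, 15:10-16:50.
Omar ∩ Pita ∩ Jonas: 08:55-12:45, 13:25-14:20, 15:10-15:50.
Omar ∩ Pita ∩ Jonas ∩ Gita: 09:35-12:10, 13:35-14:20.
Omar ∩ Pita ∩ Jonas ∩ Gita ∩ Idris: 09:35-11:15, 13:45-14:20.
Omar ∩ Pita ∩ Jonas ∩ Gita ∩ Idris ∩ Quinn: 09:35-11:15, 13:45-14:20.
So the common availability across everyone is 09:35-11:15, 13:45-14:20.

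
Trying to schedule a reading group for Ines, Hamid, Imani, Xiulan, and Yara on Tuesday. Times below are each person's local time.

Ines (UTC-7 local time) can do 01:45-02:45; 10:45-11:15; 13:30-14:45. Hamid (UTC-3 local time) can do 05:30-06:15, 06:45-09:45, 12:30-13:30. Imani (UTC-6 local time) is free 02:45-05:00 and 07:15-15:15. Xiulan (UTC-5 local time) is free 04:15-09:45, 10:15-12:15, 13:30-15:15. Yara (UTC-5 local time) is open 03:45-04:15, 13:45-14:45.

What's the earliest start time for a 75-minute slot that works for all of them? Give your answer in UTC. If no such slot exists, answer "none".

Ines in UTC: 08:45-09:45, 17:45-18:15, 20:30-21:45 (add 7h to convert from UTC-7).
Hamid in UTC: 08:30-09:15, 09:45-12:45, 15:30-16:30 (add 3h to convert from UTC-3).
Imani in UTC: 08:45-11:00, 13:15-21:15 (add 6h to convert from UTC-6).
Xiulan in UTC: 09:15-14:45, 15:15-17:15, 18:30-20:15 (add 5h to convert from UTC-5).
Yara in UTC: 08:45-09:15, 18:45-19:45 (add 5h to convert from UTC-5).
Ines ∩ Hamid: 08:45-09:15.
Ines ∩ Hamid ∩ Imani: 08:45-09:15.
Ines ∩ Hamid ∩ Imani ∩ Xiulan: ∅.
Ines ∩ Hamid ∩ Imani ∩ Xiulan ∩ Yara: ∅.
There is no time when everyone is free.
No common window is at least 75 minutes long.

none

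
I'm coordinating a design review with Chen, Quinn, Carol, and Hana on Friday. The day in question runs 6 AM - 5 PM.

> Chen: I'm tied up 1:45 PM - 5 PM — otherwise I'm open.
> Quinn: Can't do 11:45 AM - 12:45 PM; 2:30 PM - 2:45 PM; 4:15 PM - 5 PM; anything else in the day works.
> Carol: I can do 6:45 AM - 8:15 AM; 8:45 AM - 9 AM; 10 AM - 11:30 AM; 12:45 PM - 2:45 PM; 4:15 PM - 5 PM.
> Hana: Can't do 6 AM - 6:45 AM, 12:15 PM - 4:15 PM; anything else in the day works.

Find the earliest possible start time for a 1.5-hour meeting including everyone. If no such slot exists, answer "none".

Chen free: 06:00-13:45 (invert busy blocks within the working day).
Quinn free: 06:00-11:45, 12:45-14:30, 14:45-16:15 (invert busy blocks within the working day).
Carol free: 06:45-08:15, 08:45-09:00, 10:00-11:30, 12:45-14:45, 16:15-17:00.
Hana free: 06:45-12:15, 16:15-17:00 (invert busy blocks within the working day).
Chen ∩ Quinn: 06:00-11:45, 12:45-13:45.
Chen ∩ Quinn ∩ Carol: 06:45-08:15, 08:45-09:00, 10:00-11:30, 12:45-13:45.
Chen ∩ Quinn ∩ Carol ∩ Hana: 06:45-08:15, 08:45-09:00, 10:00-11:30.
The first common window of at least 90 minutes is 06:45-08:15, so the earliest start is 06:45.

06:45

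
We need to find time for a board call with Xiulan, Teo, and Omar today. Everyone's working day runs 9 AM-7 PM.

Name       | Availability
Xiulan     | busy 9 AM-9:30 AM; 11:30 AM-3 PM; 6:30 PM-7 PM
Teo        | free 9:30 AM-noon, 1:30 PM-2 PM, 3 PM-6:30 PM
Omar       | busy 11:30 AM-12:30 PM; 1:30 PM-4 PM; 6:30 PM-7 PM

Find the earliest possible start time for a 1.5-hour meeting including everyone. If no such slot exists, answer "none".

Xiulan free: 09:30-11:30, 15:00-18:30 (invert busy blocks within the working day).
Teo free: 09:30-12:00, 13:30-14:00, 15:00-18:30.
Omar free: 09:00-11:30, 12:30-13:30, 16:00-18:30 (invert busy blocks within the working day).
Xiulan ∩ Teo: 09:30-11:30, 15:00-18:30.
Xiulan ∩ Teo ∩ Omar: 09:30-11:30, 16:00-18:30.
The first common window of at least 90 minutes is 09:30-11:30, so the earliest start is 09:30.

09:30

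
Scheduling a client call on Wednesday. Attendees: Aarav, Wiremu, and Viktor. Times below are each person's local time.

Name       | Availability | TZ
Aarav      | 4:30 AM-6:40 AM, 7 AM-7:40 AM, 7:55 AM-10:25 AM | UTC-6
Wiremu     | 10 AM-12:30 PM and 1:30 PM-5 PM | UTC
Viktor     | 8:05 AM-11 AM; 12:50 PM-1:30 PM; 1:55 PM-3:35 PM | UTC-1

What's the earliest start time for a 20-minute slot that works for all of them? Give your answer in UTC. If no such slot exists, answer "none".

10:30

Aarav in UTC: 10:30-12:40, 13:00-13:40, 13:55-16:25 (add 6h to convert from UTC-6).
Wiremu in UTC: 10:00-12:30, 13:30-17:00.
Viktor in UTC: 09:05-12:00, 13:50-14:30, 14:55-16:35 (add 1h to convert from UTC-1).
Aarav ∩ Wiremu: 10:30-12:30, 13:30-13:40, 13:55-16:25.
Aarav ∩ Wiremu ∩ Viktor: 10:30-12:00, 13:55-14:30, 14:55-16:25.
Those are the intersection windows.
The first common window of at least 20 minutes is 10:30-12:00, so the earliest start is 10:30.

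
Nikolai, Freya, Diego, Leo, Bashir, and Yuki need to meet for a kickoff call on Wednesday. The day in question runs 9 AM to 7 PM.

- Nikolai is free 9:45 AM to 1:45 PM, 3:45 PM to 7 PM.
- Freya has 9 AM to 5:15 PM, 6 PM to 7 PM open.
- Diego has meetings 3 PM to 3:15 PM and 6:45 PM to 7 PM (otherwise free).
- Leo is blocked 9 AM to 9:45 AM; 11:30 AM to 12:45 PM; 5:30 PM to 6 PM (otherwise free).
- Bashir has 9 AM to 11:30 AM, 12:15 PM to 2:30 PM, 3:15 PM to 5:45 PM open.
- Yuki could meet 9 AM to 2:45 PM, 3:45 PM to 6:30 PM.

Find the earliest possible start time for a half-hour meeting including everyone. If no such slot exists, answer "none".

09:45

Nikolai free: 09:45-13:45, 15:45-19:00.
Freya free: 09:00-17:15, 18:00-19:00.
Diego free: 09:00-15:00, 15:15-18:45 (invert busy blocks within the working day).
Leo free: 09:45-11:30, 12:45-17:30, 18:00-19:00 (invert busy blocks within the working day).
Bashir free: 09:00-11:30, 12:15-14:30, 15:15-17:45.
Yuki free: 09:00-14:45, 15:45-18:30.
Nikolai ∩ Freya: 09:45-13:45, 15:45-17:15, 18:00-19:00.
Nikolai ∩ Freya ∩ Diego: 09:45-13:45, 15:45-17:15, 18:00-18:45.
Nikolai ∩ Freya ∩ Diego ∩ Leo: 09:45-11:30, 12:45-13:45, 15:45-17:15, 18:00-18:45.
Nikolai ∩ Freya ∩ Diego ∩ Leo ∩ Bashir: 09:45-11:30, 12:45-13:45, 15:45-17:15.
Nikolai ∩ Freya ∩ Diego ∩ Leo ∩ Bashir ∩ Yuki: 09:45-11:30, 12:45-13:45, 15:45-17:15.
So the common availability across everyone is 09:45-11:30, 12:45-13:45, 15:45-17:15.
The first common window of at least 30 minutes is 09:45-11:30, so the earliest start is 09:45.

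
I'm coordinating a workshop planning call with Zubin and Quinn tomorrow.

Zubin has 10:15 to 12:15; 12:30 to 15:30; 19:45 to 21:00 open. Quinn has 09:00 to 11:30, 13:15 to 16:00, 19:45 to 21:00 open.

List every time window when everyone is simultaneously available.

10:15-11:30, 13:15-15:30, 19:45-21:00

Zubin ∩ Quinn: 10:15-11:30, 13:15-15:30, 19:45-21:00.
Those are the intersection windows.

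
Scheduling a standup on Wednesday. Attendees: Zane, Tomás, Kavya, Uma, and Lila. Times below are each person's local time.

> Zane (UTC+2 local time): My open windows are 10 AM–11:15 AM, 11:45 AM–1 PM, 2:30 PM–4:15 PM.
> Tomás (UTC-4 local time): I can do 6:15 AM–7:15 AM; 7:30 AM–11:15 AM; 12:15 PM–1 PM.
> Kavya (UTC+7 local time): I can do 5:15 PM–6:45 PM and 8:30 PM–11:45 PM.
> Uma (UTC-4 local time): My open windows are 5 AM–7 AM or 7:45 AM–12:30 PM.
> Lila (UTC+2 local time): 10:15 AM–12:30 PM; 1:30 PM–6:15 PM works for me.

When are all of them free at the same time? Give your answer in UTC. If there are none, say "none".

Zane in UTC: 08:00-09:15, 09:45-11:00, 12:30-14:15 (subtract 2h to convert from UTC+2).
Tomás in UTC: 10:15-11:15, 11:30-15:15, 16:15-17:00 (add 4h to convert from UTC-4).
Kavya in UTC: 10:15-11:45, 13:30-16:45 (subtract 7h to convert from UTC+7).
Uma in UTC: 09:00-11:00, 11:45-16:30 (add 4h to convert from UTC-4).
Lila in UTC: 08:15-10:30, 11:30-16:15 (subtract 2h to convert from UTC+2).
Zane ∩ Tomás: 10:15-11:00, 12:30-14:15.
Zane ∩ Tomás ∩ Kavya: 10:15-11:00, 13:30-14:15.
Zane ∩ Tomás ∩ Kavya ∩ Uma: 10:15-11:00, 13:30-14:15.
Zane ∩ Tomás ∩ Kavya ∩ Uma ∩ Lila: 10:15-10:30, 13:30-14:15.

10:15-10:30, 13:30-14:15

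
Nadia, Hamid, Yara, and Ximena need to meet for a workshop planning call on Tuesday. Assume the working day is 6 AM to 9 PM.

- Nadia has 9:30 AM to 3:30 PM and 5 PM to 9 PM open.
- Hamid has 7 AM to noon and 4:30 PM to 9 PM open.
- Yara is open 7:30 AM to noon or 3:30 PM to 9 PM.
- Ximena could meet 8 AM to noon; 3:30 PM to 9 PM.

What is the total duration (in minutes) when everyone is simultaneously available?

Nadia ∩ Hamid: 09:30-12:00, 17:00-21:00.
Nadia ∩ Hamid ∩ Yara: 09:30-12:00, 17:00-21:00.
Nadia ∩ Hamid ∩ Yara ∩ Ximena: 09:30-12:00, 17:00-21:00.
Summing the common windows: 150 + 240 = 390 minutes.

390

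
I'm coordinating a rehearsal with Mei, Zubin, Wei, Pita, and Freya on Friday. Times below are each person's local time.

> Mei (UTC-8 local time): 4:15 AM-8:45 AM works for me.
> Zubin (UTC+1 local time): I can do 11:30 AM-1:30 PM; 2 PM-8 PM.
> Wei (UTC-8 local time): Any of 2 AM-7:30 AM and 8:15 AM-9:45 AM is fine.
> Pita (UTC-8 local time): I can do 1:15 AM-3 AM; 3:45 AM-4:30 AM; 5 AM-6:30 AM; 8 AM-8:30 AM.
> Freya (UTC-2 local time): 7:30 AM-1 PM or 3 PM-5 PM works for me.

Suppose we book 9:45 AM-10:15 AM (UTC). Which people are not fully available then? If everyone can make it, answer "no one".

Mei, Wei, Zubin

Mei in UTC: 12:15-16:45 (add 8h to convert from UTC-8).
Zubin in UTC: 10:30-12:30, 13:00-19:00 (subtract 1h to convert from UTC+1).
Wei in UTC: 10:00-15:30, 16:15-17:45 (add 8h to convert from UTC-8).
Pita in UTC: 09:15-11:00, 11:45-12:30, 13:00-14:30, 16:00-16:30 (add 8h to convert from UTC-8).
Freya in UTC: 09:30-15:00, 17:00-19:00 (add 2h to convert from UTC-2).
Mei: not fully free for 09:45-10:15. Zubin: not fully free for 09:45-10:15. Wei: not fully free for 09:45-10:15. Pita: free for 09:45-10:15. Freya: free for 09:45-10:15.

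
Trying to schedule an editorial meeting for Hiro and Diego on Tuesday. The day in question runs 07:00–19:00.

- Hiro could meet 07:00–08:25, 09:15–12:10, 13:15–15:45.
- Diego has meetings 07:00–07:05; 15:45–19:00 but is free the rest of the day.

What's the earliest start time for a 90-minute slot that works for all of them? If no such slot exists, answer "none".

09:15

Hiro free: 07:00-08:25, 09:15-12:10, 13:15-15:45.
Diego free: 07:05-15:45 (invert busy blocks within the working day).
Hiro ∩ Diego: 07:05-08:25, 09:15-12:10, 13:15-15:45.
The first common window of at least 90 minutes is 09:15-12:10, so the earliest start is 09:15.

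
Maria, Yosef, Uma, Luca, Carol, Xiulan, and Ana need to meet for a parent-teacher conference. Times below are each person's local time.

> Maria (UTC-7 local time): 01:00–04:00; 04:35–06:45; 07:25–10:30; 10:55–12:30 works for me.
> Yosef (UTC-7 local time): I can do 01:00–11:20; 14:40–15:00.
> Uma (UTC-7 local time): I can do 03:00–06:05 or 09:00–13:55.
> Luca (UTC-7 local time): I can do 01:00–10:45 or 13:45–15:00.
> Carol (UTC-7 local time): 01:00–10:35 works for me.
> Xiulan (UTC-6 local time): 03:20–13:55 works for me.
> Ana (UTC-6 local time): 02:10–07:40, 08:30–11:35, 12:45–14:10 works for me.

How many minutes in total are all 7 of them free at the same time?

Maria in UTC: 08:00-11:00, 11:35-13:45, 14:25-17:30, 17:55-19:30 (add 7h to convert from UTC-7).
Yosef in UTC: 08:00-18:20, 21:40-22:00 (add 7h to convert from UTC-7).
Uma in UTC: 10:00-13:05, 16:00-20:55 (add 7h to convert from UTC-7).
Luca in UTC: 08:00-17:45, 20:45-22:00 (add 7h to convert from UTC-7).
Carol in UTC: 08:00-17:35 (add 7h to convert from UTC-7).
Xiulan in UTC: 09:20-19:55 (add 6h to convert from UTC-6).
Ana in UTC: 08:10-13:40, 14:30-17:35, 18:45-20:10 (add 6h to convert from UTC-6).
Maria ∩ Yosef: 08:00-11:00, 11:35-13:45, 14:25-17:30, 17:55-18:20.
Maria ∩ Yosef ∩ Uma: 10:00-11:00, 11:35-13:05, 16:00-17:30, 17:55-18:20.
Maria ∩ Yosef ∩ Uma ∩ Luca: 10:00-11:00, 11:35-13:05, 16:00-17:30.
Maria ∩ Yosef ∩ Uma ∩ Luca ∩ Carol: 10:00-11:00, 11:35-13:05, 16:00-17:30.
Maria ∩ Yosef ∩ Uma ∩ Luca ∩ Carol ∩ Xiulan: 10:00-11:00, 11:35-13:05, 16:00-17:30.
Maria ∩ Yosef ∩ Uma ∩ Luca ∩ Carol ∩ Xiulan ∩ Ana: 10:00-11:00, 11:35-13:05, 16:00-17:30.
Those are the intersection windows.
Summing the common windows: 60 + 90 + 90 = 240 minutes.

240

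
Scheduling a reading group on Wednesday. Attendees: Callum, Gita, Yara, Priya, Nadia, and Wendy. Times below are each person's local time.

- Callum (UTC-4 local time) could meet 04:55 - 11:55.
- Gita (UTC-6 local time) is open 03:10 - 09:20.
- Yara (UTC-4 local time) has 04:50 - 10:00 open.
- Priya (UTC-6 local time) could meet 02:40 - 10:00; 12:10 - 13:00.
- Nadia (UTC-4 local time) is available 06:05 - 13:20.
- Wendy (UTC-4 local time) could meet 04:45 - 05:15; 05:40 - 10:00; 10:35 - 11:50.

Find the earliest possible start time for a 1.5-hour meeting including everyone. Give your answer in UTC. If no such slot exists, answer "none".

10:05

Callum in UTC: 08:55-15:55 (add 4h to convert from UTC-4).
Gita in UTC: 09:10-15:20 (add 6h to convert from UTC-6).
Yara in UTC: 08:50-14:00 (add 4h to convert from UTC-4).
Priya in UTC: 08:40-16:00, 18:10-19:00 (add 6h to convert from UTC-6).
Nadia in UTC: 10:05-17:20 (add 4h to convert from UTC-4).
Wendy in UTC: 08:45-09:15, 09:40-14:00, 14:35-15:50 (add 4h to convert from UTC-4).
Callum ∩ Gita: 09:10-15:20.
Callum ∩ Gita ∩ Yara: 09:10-14:00.
Callum ∩ Gita ∩ Yara ∩ Priya: 09:10-14:00.
Callum ∩ Gita ∩ Yara ∩ Priya ∩ Nadia: 10:05-14:00.
Callum ∩ Gita ∩ Yara ∩ Priya ∩ Nadia ∩ Wendy: 10:05-14:00.
The first common window of at least 90 minutes is 10:05-14:00, so the earliest start is 10:05.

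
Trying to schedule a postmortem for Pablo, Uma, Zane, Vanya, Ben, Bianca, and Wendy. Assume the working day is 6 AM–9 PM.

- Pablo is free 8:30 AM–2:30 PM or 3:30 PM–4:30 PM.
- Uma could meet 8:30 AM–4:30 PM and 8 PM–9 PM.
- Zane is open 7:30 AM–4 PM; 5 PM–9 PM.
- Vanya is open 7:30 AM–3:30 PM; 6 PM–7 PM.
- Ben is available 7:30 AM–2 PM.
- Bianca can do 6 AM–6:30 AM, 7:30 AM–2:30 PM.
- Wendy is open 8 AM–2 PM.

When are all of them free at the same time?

08:30-14:00

Pablo ∩ Uma: 08:30-14:30, 15:30-16:30.
Pablo ∩ Uma ∩ Zane: 08:30-14:30, 15:30-16:00.
Pablo ∩ Uma ∩ Zane ∩ Vanya: 08:30-14:30.
Pablo ∩ Uma ∩ Zane ∩ Vanya ∩ Ben: 08:30-14:00.
Pablo ∩ Uma ∩ Zane ∩ Vanya ∩ Ben ∩ Bianca: 08:30-14:00.
Pablo ∩ Uma ∩ Zane ∩ Vanya ∩ Ben ∩ Bianca ∩ Wendy: 08:30-14:00.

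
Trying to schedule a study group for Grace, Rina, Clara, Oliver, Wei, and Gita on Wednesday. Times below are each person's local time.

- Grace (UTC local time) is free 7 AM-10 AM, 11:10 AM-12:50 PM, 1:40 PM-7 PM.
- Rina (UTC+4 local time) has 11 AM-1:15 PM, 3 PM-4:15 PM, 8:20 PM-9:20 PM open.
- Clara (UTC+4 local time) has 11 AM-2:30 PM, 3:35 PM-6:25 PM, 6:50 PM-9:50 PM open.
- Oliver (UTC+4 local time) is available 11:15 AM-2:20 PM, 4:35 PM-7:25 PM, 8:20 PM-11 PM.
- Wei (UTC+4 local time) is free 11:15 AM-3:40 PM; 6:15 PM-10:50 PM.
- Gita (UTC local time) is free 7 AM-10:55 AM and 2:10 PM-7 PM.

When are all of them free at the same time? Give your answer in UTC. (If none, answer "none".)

07:15-09:15, 16:20-17:20

Grace in UTC: 07:00-10:00, 11:10-12:50, 13:40-19:00.
Rina in UTC: 07:00-09:15, 11:00-12:15, 16:20-17:20 (subtract 4h to convert from UTC+4).
Clara in UTC: 07:00-10:30, 11:35-14:25, 14:50-17:50 (subtract 4h to convert from UTC+4).
Oliver in UTC: 07:15-10:20, 12:35-15:25, 16:20-19:00 (subtract 4h to convert from UTC+4).
Wei in UTC: 07:15-11:40, 14:15-18:50 (subtract 4h to convert from UTC+4).
Gita in UTC: 07:00-10:55, 14:10-19:00.
Grace ∩ Rina: 07:00-09:15, 11:10-12:15, 16:20-17:20.
Grace ∩ Rina ∩ Clara: 07:00-09:15, 11:35-12:15, 16:20-17:20.
Grace ∩ Rina ∩ Clara ∩ Oliver: 07:15-09:15, 16:20-17:20.
Grace ∩ Rina ∩ Clara ∩ Oliver ∩ Wei: 07:15-09:15, 16:20-17:20.
Grace ∩ Rina ∩ Clara ∩ Oliver ∩ Wei ∩ Gita: 07:15-09:15, 16:20-17:20.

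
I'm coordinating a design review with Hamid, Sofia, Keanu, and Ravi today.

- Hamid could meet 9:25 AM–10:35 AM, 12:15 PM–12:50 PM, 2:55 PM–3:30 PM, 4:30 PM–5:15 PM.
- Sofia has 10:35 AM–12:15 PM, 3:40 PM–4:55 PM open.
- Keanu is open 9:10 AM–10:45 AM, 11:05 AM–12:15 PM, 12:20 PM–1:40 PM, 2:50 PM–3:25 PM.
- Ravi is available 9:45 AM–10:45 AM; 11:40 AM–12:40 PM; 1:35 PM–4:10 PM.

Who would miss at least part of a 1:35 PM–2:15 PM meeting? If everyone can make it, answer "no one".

Hamid: not fully free for 13:35-14:15. Sofia: not fully free for 13:35-14:15. Keanu: not fully free for 13:35-14:15. Ravi: free for 13:35-14:15.

Hamid, Keanu, Sofia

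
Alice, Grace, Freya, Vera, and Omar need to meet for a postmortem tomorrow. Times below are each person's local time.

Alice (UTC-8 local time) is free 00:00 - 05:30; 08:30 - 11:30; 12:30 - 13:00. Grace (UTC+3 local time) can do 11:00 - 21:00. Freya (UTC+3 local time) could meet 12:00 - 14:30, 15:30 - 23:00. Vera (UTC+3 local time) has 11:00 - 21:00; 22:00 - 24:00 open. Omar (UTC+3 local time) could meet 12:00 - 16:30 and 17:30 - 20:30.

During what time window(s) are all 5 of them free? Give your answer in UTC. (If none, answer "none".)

09:00-11:30, 12:30-13:30, 16:30-17:30

Alice in UTC: 08:00-13:30, 16:30-19:30, 20:30-21:00 (add 8h to convert from UTC-8).
Grace in UTC: 08:00-18:00 (subtract 3h to convert from UTC+3).
Freya in UTC: 09:00-11:30, 12:30-20:00 (subtract 3h to convert from UTC+3).
Vera in UTC: 08:00-18:00, 19:00-21:00 (subtract 3h to convert from UTC+3).
Omar in UTC: 09:00-13:30, 14:30-17:30 (subtract 3h to convert from UTC+3).
Alice ∩ Grace: 08:00-13:30, 16:30-18:00.
Alice ∩ Grace ∩ Freya: 09:00-11:30, 12:30-13:30, 16:30-18:00.
Alice ∩ Grace ∩ Freya ∩ Vera: 09:00-11:30, 12:30-13:30, 16:30-18:00.
Alice ∩ Grace ∩ Freya ∩ Vera ∩ Omar: 09:00-11:30, 12:30-13:30, 16:30-17:30.
So the common availability across everyone is 09:00-11:30, 12:30-13:30, 16:30-17:30.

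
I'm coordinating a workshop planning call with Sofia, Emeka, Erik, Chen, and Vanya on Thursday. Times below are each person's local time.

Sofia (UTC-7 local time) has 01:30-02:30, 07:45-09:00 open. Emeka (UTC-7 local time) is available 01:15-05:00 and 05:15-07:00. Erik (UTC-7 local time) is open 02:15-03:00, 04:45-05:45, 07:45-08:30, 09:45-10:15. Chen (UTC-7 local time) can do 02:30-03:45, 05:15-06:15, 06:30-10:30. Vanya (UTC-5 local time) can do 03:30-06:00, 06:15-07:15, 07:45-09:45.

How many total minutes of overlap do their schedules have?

0

Sofia in UTC: 08:30-09:30, 14:45-16:00 (add 7h to convert from UTC-7).
Emeka in UTC: 08:15-12:00, 12:15-14:00 (add 7h to convert from UTC-7).
Erik in UTC: 09:15-10:00, 11:45-12:45, 14:45-15:30, 16:45-17:15 (add 7h to convert from UTC-7).
Chen in UTC: 09:30-10:45, 12:15-13:15, 13:30-17:30 (add 7h to convert from UTC-7).
Vanya in UTC: 08:30-11:00, 11:15-12:15, 12:45-14:45 (add 5h to convert from UTC-5).
Sofia ∩ Emeka: 08:30-09:30.
Sofia ∩ Emeka ∩ Erik: 09:15-09:30.
Sofia ∩ Emeka ∩ Erik ∩ Chen: ∅.
Sofia ∩ Emeka ∩ Erik ∩ Chen ∩ Vanya: ∅.
There is no time when everyone is free.
There is no common window, so the total is 0 minutes.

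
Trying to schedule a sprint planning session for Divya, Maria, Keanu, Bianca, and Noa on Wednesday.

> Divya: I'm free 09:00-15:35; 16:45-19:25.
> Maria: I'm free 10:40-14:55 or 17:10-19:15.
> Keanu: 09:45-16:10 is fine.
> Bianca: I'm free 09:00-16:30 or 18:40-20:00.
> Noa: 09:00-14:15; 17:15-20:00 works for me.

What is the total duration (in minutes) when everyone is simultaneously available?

215

Divya ∩ Maria: 10:40-14:55, 17:10-19:15.
Divya ∩ Maria ∩ Keanu: 10:40-14:55.
Divya ∩ Maria ∩ Keanu ∩ Bianca: 10:40-14:55.
Divya ∩ Maria ∩ Keanu ∩ Bianca ∩ Noa: 10:40-14:15.
Those are the intersection windows.
That's a single block of 215 minutes.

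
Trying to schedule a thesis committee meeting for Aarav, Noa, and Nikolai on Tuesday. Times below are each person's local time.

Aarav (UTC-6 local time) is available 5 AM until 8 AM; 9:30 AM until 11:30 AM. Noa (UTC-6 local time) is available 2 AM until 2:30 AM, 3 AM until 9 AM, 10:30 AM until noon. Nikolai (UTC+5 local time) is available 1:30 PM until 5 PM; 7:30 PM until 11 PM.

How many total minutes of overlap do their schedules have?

120

Aarav in UTC: 11:00-14:00, 15:30-17:30 (add 6h to convert from UTC-6).
Noa in UTC: 08:00-08:30, 09:00-15:00, 16:30-18:00 (add 6h to convert from UTC-6).
Nikolai in UTC: 08:30-12:00, 14:30-18:00 (subtract 5h to convert from UTC+5).
Aarav ∩ Noa: 11:00-14:00, 16:30-17:30.
Aarav ∩ Noa ∩ Nikolai: 11:00-12:00, 16:30-17:30.
So the common availability across everyone is 11:00-12:00, 16:30-17:30.
Summing the common windows: 60 + 60 = 120 minutes.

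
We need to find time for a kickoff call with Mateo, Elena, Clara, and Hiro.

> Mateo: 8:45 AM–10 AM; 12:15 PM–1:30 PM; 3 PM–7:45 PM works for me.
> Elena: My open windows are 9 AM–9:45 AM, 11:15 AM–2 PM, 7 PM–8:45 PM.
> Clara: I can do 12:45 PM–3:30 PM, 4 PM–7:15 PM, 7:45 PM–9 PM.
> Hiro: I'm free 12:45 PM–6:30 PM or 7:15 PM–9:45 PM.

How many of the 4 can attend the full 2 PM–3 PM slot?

2

Clara and Hiro can make the full 14:00-15:00 slot — that's 2.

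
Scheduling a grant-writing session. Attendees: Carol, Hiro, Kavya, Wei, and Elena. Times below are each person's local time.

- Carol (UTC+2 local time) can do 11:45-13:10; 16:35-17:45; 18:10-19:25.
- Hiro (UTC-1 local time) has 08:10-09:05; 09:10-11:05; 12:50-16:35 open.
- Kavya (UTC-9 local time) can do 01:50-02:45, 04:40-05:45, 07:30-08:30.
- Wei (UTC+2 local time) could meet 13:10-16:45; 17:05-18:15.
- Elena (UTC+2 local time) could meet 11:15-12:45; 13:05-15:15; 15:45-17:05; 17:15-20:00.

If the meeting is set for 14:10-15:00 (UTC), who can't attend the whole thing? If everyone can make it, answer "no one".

Carol, Kavya, Wei

Carol in UTC: 09:45-11:10, 14:35-15:45, 16:10-17:25 (subtract 2h to convert from UTC+2).
Hiro in UTC: 09:10-10:05, 10:10-12:05, 13:50-17:35 (add 1h to convert from UTC-1).
Kavya in UTC: 10:50-11:45, 13:40-14:45, 16:30-17:30 (add 9h to convert from UTC-9).
Wei in UTC: 11:10-14:45, 15:05-16:15 (subtract 2h to convert from UTC+2).
Elena in UTC: 09:15-10:45, 11:05-13:15, 13:45-15:05, 15:15-18:00 (subtract 2h to convert from UTC+2).
Carol: not fully free for 14:10-15:00. Hiro: free for 14:10-15:00. Kavya: not fully free for 14:10-15:00. Wei: not fully free for 14:10-15:00. Elena: free for 14:10-15:00.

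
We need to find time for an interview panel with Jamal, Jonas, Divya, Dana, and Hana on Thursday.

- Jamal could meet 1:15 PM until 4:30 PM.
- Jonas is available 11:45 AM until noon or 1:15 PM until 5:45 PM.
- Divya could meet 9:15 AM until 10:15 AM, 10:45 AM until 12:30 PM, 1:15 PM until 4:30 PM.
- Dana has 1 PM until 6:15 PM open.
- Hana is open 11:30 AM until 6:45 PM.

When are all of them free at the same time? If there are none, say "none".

13:15-16:30

Jamal ∩ Jonas: 13:15-16:30.
Jamal ∩ Jonas ∩ Divya: 13:15-16:30.
Jamal ∩ Jonas ∩ Divya ∩ Dana: 13:15-16:30.
Jamal ∩ Jonas ∩ Divya ∩ Dana ∩ Hana: 13:15-16:30.
So the common availability across everyone is 13:15-16:30.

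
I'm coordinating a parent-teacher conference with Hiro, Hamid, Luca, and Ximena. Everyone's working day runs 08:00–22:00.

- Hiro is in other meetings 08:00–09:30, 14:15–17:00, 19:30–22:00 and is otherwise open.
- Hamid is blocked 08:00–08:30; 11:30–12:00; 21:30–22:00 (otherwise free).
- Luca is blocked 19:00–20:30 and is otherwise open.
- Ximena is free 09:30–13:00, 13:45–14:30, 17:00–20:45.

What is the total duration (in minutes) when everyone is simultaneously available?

Hiro free: 09:30-14:15, 17:00-19:30 (invert busy blocks within the working day).
Hamid free: 08:30-11:30, 12:00-21:30 (invert busy blocks within the working day).
Luca free: 08:00-19:00, 20:30-22:00 (invert busy blocks within the working day).
Ximena free: 09:30-13:00, 13:45-14:30, 17:00-20:45.
Hiro ∩ Hamid: 09:30-11:30, 12:00-14:15, 17:00-19:30.
Hiro ∩ Hamid ∩ Luca: 09:30-11:30, 12:00-14:15, 17:00-19:00.
Hiro ∩ Hamid ∩ Luca ∩ Ximena: 09:30-11:30, 12:00-13:00, 13:45-14:15, 17:00-19:00.
Summing the common windows: 120 + 60 + 30 + 120 = 330 minutes.

330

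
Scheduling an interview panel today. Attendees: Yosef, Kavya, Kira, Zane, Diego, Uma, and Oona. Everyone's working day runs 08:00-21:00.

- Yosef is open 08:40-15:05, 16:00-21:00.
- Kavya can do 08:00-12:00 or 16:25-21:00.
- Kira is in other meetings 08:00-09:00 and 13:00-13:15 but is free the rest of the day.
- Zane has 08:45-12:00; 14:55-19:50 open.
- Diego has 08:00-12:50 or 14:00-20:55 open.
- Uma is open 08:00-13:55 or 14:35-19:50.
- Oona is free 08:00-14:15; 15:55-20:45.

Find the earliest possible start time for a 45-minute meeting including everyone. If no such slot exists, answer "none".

Yosef free: 08:40-15:05, 16:00-21:00.
Kavya free: 08:00-12:00, 16:25-21:00.
Kira free: 09:00-13:00, 13:15-21:00 (invert busy blocks within the working day).
Zane free: 08:45-12:00, 14:55-19:50.
Diego free: 08:00-12:50, 14:00-20:55.
Uma free: 08:00-13:55, 14:35-19:50.
Oona free: 08:00-14:15, 15:55-20:45.
Yosef ∩ Kavya: 08:40-12:00, 16:25-21:00.
Yosef ∩ Kavya ∩ Kira: 09:00-12:00, 16:25-21:00.
Yosef ∩ Kavya ∩ Kira ∩ Zane: 09:00-12:00, 16:25-19:50.
Yosef ∩ Kavya ∩ Kira ∩ Zane ∩ Diego: 09:00-12:00, 16:25-19:50.
Yosef ∩ Kavya ∩ Kira ∩ Zane ∩ Diego ∩ Uma: 09:00-12:00, 16:25-19:50.
Yosef ∩ Kavya ∩ Kira ∩ Zane ∩ Diego ∩ Uma ∩ Oona: 09:00-12:00, 16:25-19:50.
The first common window of at least 45 minutes is 09:00-12:00, so the earliest start is 09:00.

09:00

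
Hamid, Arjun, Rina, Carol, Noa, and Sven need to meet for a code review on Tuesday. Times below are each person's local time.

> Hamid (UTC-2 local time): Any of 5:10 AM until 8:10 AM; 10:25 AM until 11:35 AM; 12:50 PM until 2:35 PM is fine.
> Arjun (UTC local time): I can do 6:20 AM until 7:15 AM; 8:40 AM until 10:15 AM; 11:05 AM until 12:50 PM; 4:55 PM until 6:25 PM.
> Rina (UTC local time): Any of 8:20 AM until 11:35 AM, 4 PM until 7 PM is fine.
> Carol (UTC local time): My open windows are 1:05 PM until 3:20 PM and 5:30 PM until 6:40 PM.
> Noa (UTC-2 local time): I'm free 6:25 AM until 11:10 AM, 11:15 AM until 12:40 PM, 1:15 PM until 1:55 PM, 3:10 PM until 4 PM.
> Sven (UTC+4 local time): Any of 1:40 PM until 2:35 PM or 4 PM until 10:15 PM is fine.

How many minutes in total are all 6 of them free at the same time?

Hamid in UTC: 07:10-10:10, 12:25-13:35, 14:50-16:35 (add 2h to convert from UTC-2).
Arjun in UTC: 06:20-07:15, 08:40-10:15, 11:05-12:50, 16:55-18:25.
Rina in UTC: 08:20-11:35, 16:00-19:00.
Carol in UTC: 13:05-15:20, 17:30-18:40.
Noa in UTC: 08:25-13:10, 13:15-14:40, 15:15-15:55, 17:10-18:00 (add 2h to convert from UTC-2).
Sven in UTC: 09:40-10:35, 12:00-18:15 (subtract 4h to convert from UTC+4).
Hamid ∩ Arjun: 07:10-07:15, 08:40-10:10, 12:25-12:50.
Hamid ∩ Arjun ∩ Rina: 08:40-10:10.
Hamid ∩ Arjun ∩ Rina ∩ Carol: ∅.
Hamid ∩ Arjun ∩ Rina ∩ Carol ∩ Noa: ∅.
Hamid ∩ Arjun ∩ Rina ∩ Carol ∩ Noa ∩ Sven: ∅.
There is no time when everyone is free.
There is no common window, so the total is 0 minutes.

0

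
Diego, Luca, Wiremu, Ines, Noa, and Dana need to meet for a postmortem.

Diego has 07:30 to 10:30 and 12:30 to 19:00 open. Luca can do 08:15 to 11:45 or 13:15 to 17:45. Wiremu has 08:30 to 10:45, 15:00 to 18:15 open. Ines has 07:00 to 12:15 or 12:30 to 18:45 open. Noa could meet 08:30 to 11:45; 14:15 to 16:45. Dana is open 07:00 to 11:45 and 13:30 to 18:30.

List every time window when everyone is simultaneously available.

08:30-10:30, 15:00-16:45

Diego ∩ Luca: 08:15-10:30, 13:15-17:45.
Diego ∩ Luca ∩ Wiremu: 08:30-10:30, 15:00-17:45.
Diego ∩ Luca ∩ Wiremu ∩ Ines: 08:30-10:30, 15:00-17:45.
Diego ∩ Luca ∩ Wiremu ∩ Ines ∩ Noa: 08:30-10:30, 15:00-16:45.
Diego ∩ Luca ∩ Wiremu ∩ Ines ∩ Noa ∩ Dana: 08:30-10:30, 15:00-16:45.
Those are the intersection windows.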